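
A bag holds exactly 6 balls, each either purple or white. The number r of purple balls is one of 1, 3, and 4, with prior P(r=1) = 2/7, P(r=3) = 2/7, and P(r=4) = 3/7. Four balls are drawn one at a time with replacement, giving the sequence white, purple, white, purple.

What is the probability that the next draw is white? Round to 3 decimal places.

The likelihood of the observed sequence under each hypothesis: P(data | r = 1) = (5/6)(1/6)(5/6)(1/6) = 0.01929; P(data | r = 3) = (3/6)(3/6)(3/6)(3/6) = 0.0625; P(data | r = 4) = (2/6)(4/6)(2/6)(4/6) = 0.049383.
Weighting by the prior gives 2/7 · 0.01929 = 0.0055115, 2/7 · 0.0625 = 0.017857, 3/7 · 0.049383 = 0.021164; with total 0.044533.
Dividing through by the total gives posterior P(r = 1 | data) = 0.12376, P(r = 3 | data) = 0.40099, P(r = 4 | data) = 0.47525.
So P(white next | data) = Σ P(white next | H) P(H | data) = (5/6)(0.12376) + (1/2)(0.40099) + (1/3)(0.47525) = 0.46205.

0.462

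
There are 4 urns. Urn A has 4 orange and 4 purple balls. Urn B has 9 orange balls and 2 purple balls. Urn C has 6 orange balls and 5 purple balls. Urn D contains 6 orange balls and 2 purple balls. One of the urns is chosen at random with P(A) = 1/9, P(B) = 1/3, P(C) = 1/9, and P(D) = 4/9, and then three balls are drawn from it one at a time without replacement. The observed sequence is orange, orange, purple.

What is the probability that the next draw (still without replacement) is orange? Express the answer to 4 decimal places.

0.7516

Compute the likelihood of the observed sequence for each case: P(data | urn A) = (4/8)(3/7)(4/6) = 0.14286; P(data | urn B) = (9/11)(8/10)(2/9) = 0.14545; P(data | urn C) = (6/11)(5/10)(5/9) = 0.15152; P(data | urn D) = (6/8)(5/7)(2/6) = 0.17857.
Multiplying each by its prior: 1/9 · 0.14286 = 0.015873, 1/3 · 0.14545 = 0.048485, 1/9 · 0.15152 = 0.016835, 4/9 · 0.17857 = 0.079365; with total 0.16056.
Dividing through by the total gives posterior P(urn A | data) = 0.098862, P(urn B | data) = 0.30198, P(urn C | data) = 0.10485, P(urn D | data) = 0.49431.
So P(orange next | data) = Σ P(orange next | H) P(H | data) = (2/5)(0.098862) + (7/8)(0.30198) + (1/2)(0.10485) + (4/5)(0.49431) = 0.75165.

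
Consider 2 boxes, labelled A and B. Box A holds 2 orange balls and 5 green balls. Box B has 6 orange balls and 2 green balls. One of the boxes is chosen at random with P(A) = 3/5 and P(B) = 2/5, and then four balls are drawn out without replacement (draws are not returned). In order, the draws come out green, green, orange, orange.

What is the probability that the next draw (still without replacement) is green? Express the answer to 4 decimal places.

0.6667

Compute the likelihood of the observed sequence for each case: P(data | box A) = (5/7)(4/6)(2/5)(1/4) = 1/21; P(data | box B) = (2/8)(1/7)(6/6)(5/5) = 1/28.
Weighting by the prior gives 3/5 · 1/21 = 1/35, 2/5 · 1/28 = 1/70; with total 3/70.
Normalising, the posterior is P(box A | data) = 2/3, P(box B | data) = 1/3.
So P(green next | data) = Σ P(green next | H) P(H | data) = (1)(2/3) + (0)(1/3) = 2/3.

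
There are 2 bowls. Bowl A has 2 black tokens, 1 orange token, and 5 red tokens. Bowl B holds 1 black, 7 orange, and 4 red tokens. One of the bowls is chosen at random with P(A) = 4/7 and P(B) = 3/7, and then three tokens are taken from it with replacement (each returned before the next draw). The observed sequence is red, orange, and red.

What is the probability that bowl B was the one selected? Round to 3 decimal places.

0.499

Compute the likelihood of the observed sequence for each case: P(data | bowl A) = (5/8)(1/8)(5/8) = 0.048828; P(data | bowl B) = (4/12)(7/12)(4/12) = 0.064815.
The prior-weighted likelihoods are 4/7 · 0.048828 = 0.027902, 3/7 · 0.064815 = 0.027778; these sum to 0.05568.
By Bayes' rule, P(bowl B | data) = (0.027778) / (0.05568) = 0.49889.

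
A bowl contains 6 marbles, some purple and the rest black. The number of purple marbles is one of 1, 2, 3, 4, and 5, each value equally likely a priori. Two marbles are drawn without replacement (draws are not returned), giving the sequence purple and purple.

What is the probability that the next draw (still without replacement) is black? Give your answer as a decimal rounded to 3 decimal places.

The likelihood of the observed sequence under each hypothesis: P(data | r = 1) = (1/6)(0/5) = 0; P(data | r = 2) = (2/6)(1/5) = 1/15; P(data | r = 3) = (3/6)(2/5) = 1/5; P(data | r = 4) = (4/6)(3/5) = 2/5; P(data | r = 5) = (5/6)(4/5) = 2/3.
Multiplying each by its prior: 1/5 · 0 = 0, 1/5 · 1/15 = 1/75, 1/5 · 1/5 = 1/25, 1/5 · 2/5 = 2/25, 1/5 · 2/3 = 2/15; summing to 4/15.
The posterior is then P(r = 1 | data) = 0, P(r = 2 | data) = 1/20, P(r = 3 | data) = 3/20, P(r = 4 | data) = 3/10, P(r = 5 | data) = 1/2.
The predictive probability is P(black next | data) = (1)(1/20) + (3/4)(3/20) + (1/2)(3/10) + (1/4)(1/2) = 7/16.

0.438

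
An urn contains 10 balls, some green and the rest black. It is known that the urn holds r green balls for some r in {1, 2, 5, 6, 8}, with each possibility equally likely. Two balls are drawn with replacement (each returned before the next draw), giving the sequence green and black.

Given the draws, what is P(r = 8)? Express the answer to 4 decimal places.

0.1778

For each hypothesis, P(data | H) works out to: P(data | r = 1) = (1/10)(9/10) = 9/100; P(data | r = 2) = (2/10)(8/10) = 4/25; P(data | r = 5) = (5/10)(5/10) = 1/4; P(data | r = 6) = (6/10)(4/10) = 6/25; P(data | r = 8) = (8/10)(2/10) = 4/25.
Multiplying each by its prior: 1/5 · 9/100 = 9/500, 1/5 · 4/25 = 4/125, 1/5 · 1/4 = 1/20, 1/5 · 6/25 = 6/125, 1/5 · 4/25 = 4/125; these sum to 9/50.
So P(r = 8 | data) = (4/125) / (9/50) = 8/45.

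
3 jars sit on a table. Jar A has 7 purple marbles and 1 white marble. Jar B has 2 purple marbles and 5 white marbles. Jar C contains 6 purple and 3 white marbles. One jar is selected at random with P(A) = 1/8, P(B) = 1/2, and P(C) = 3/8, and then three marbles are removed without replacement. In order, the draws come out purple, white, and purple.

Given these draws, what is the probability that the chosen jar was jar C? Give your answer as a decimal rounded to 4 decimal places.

0.6294

Under each hypothesis, the probability of the observed sequence is: P(data | jar A) = (7/8)(1/7)(6/6) = 0.125; P(data | jar B) = (2/7)(5/6)(1/5) = 0.047619; P(data | jar C) = (6/9)(3/8)(5/7) = 0.17857.
The prior-weighted likelihoods are 1/8 · 0.125 = 0.015625, 1/2 · 0.047619 = 0.02381, 3/8 · 0.17857 = 0.066964; these sum to 0.1064.
Therefore the posterior P(jar C | data) = (0.066964) / (0.1064) = 0.62937.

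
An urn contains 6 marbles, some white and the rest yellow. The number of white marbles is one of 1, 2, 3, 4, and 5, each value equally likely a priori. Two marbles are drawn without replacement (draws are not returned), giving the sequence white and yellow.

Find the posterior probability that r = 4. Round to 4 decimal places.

Under each hypothesis, the probability of the observed sequence is: P(data | r = 1) = (1/6)(5/5) = 1/6; P(data | r = 2) = (2/6)(4/5) = 4/15; P(data | r = 3) = (3/6)(3/5) = 3/10; P(data | r = 4) = (4/6)(2/5) = 4/15; P(data | r = 5) = (5/6)(1/5) = 1/6.
Weighting by the prior gives 1/5 · 1/6 = 1/30, 1/5 · 4/15 = 4/75, 1/5 · 3/10 = 3/50, 1/5 · 4/15 = 4/75, 1/5 · 1/6 = 1/30; summing to 7/30.
By Bayes' rule, P(r = 4 | data) = (4/75) / (7/30) = 8/35.

0.2286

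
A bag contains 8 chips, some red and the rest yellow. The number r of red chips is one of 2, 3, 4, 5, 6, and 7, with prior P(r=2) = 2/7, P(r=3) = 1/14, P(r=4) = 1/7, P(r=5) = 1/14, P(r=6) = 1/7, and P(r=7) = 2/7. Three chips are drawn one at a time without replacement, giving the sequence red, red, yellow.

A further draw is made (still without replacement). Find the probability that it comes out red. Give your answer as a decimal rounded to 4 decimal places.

Compute the likelihood of the observed sequence for each case: P(data | r = 2) = (2/8)(1/7)(6/6) = 1/28; P(data | r = 3) = (3/8)(2/7)(5/6) = 5/56; P(data | r = 4) = (4/8)(3/7)(4/6) = 1/7; P(data | r = 5) = (5/8)(4/7)(3/6) = 5/28; P(data | r = 6) = (6/8)(5/7)(2/6) = 5/28; P(data | r = 7) = (7/8)(6/7)(1/6) = 1/8.
Multiplying each by its prior: 2/7 · 1/28 = 1/98, 1/14 · 5/56 = 5/784, 1/7 · 1/7 = 1/49, 1/14 · 5/28 = 5/392, 1/7 · 5/28 = 5/196, 2/7 · 1/8 = 1/28; summing to 87/784.
Dividing through by the total gives posterior P(r = 2 | data) = 8/87, P(r = 3 | data) = 5/87, P(r = 4 | data) = 16/87, P(r = 5 | data) = 10/87, P(r = 6 | data) = 20/87, P(r = 7 | data) = 28/87.
So P(red next | data) = Σ P(red next | H) P(H | data) = (0)(8/87) + (1/5)(5/87) + (2/5)(16/87) + (3/5)(10/87) + (4/5)(20/87) + (1)(28/87) = 287/435.

0.6598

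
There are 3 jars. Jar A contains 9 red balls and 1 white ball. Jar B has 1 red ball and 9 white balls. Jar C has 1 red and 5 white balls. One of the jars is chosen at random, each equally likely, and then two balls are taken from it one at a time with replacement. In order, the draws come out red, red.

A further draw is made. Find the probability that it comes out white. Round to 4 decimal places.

The likelihood of the observed sequence under each hypothesis: P(data | jar A) = (9/10)(9/10) = 0.81; P(data | jar B) = (1/10)(1/10) = 0.01; P(data | jar C) = (1/6)(1/6) = 0.027778.
The prior-weighted likelihoods are 1/3 · 0.81 = 0.27, 1/3 · 0.01 = 0.0033333, 1/3 · 0.027778 = 0.0092593; these sum to 0.28259.
The posterior is then P(jar A | data) = 0.95544, P(jar B | data) = 0.011796, P(jar C | data) = 0.032765.
The predictive probability is P(white next | data) = (1/10)(0.95544) + (9/10)(0.011796) + (5/6)(0.032765) = 0.13346.

0.1335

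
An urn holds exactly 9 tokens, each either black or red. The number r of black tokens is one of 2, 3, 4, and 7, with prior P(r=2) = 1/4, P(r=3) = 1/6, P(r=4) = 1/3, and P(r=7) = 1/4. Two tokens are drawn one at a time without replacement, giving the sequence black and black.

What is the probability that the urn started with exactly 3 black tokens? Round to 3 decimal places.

0.063

The likelihood of the observed sequence under each hypothesis: P(data | r = 2) = (2/9)(1/8) = 1/36; P(data | r = 3) = (3/9)(2/8) = 1/12; P(data | r = 4) = (4/9)(3/8) = 1/6; P(data | r = 7) = (7/9)(6/8) = 7/12.
The prior-weighted likelihoods are 1/4 · 1/36 = 1/144, 1/6 · 1/12 = 1/72, 1/3 · 1/6 = 1/18, 1/4 · 7/12 = 7/48; with total 2/9.
Hence P(r = 3 | data) = (1/72) / (2/9) = 1/16.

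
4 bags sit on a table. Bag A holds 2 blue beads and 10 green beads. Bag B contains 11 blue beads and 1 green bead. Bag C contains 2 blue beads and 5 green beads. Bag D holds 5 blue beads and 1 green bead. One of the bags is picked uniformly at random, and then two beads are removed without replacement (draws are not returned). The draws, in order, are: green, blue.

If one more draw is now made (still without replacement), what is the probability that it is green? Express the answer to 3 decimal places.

The likelihood of the observed sequence under each hypothesis: P(data | bag A) = (10/12)(2/11) = 0.15152; P(data | bag B) = (1/12)(11/11) = 0.083333; P(data | bag C) = (5/7)(2/6) = 0.2381; P(data | bag D) = (1/6)(5/5) = 0.16667.
Weighting by the prior gives 1/4 · 0.15152 = 0.037879, 1/4 · 0.083333 = 0.020833, 1/4 · 0.2381 = 0.059524, 1/4 · 0.16667 = 0.041667; summing to 0.1599.
Normalising, the posterior is P(bag A | data) = 0.23689, P(bag B | data) = 0.13029, P(bag C | data) = 0.37225, P(bag D | data) = 0.26058.
So P(green next | data) = Σ P(green next | H) P(H | data) = (9/10)(0.23689) + (0)(0.13029) + (4/5)(0.37225) + (0)(0.26058) = 0.511.

0.511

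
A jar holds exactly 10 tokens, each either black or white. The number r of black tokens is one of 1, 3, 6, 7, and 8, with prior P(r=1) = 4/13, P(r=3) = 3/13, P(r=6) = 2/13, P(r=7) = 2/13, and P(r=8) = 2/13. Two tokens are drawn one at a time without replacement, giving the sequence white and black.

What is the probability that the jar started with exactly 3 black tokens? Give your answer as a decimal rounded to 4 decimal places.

0.2851

Compute the likelihood of the observed sequence for each case: P(data | r = 1) = (9/10)(1/9) = 1/10; P(data | r = 3) = (7/10)(3/9) = 7/30; P(data | r = 6) = (4/10)(6/9) = 4/15; P(data | r = 7) = (3/10)(7/9) = 7/30; P(data | r = 8) = (2/10)(8/9) = 8/45.
The prior-weighted likelihoods are 4/13 · 1/10 = 2/65, 3/13 · 7/30 = 7/130, 2/13 · 4/15 = 8/195, 2/13 · 7/30 = 7/195, 2/13 · 8/45 = 16/585; these sum to 17/90.
So P(r = 3 | data) = (7/130) / (17/90) = 63/221.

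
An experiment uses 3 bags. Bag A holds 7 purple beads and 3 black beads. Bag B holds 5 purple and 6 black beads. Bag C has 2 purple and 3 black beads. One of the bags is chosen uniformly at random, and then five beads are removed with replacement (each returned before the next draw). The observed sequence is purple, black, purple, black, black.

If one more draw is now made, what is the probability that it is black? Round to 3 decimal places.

For each hypothesis, P(data | H) works out to: P(data | bag A) = (7/10)(3/10)(7/10)(3/10)(3/10) = 0.01323; P(data | bag B) = (5/11)(6/11)(5/11)(6/11)(6/11) = 0.03353; P(data | bag C) = (2/5)(3/5)(2/5)(3/5)(3/5) = 0.03456.
The prior-weighted likelihoods are 1/3 · 0.01323 = 0.00441, 1/3 · 0.03353 = 0.011177, 1/3 · 0.03456 = 0.01152; with total 0.027107.
Normalising, the posterior is P(bag A | data) = 0.16269, P(bag B | data) = 0.41232, P(bag C | data) = 0.42499.
The predictive probability is P(black next | data) = (3/10)(0.16269) + (6/11)(0.41232) + (3/5)(0.42499) = 0.5287.

0.529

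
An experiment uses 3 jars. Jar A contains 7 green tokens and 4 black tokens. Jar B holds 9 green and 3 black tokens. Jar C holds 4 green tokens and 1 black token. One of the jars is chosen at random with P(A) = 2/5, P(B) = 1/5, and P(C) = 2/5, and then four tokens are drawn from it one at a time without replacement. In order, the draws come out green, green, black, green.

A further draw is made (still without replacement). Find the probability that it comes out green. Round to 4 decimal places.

0.8340

The likelihood of the observed sequence under each hypothesis: P(data | jar A) = (7/11)(6/10)(4/9)(5/8) = 7/66; P(data | jar B) = (9/12)(8/11)(3/10)(7/9) = 7/55; P(data | jar C) = (4/5)(3/4)(1/3)(2/2) = 1/5.
The prior-weighted likelihoods are 2/5 · 7/66 = 7/165, 1/5 · 7/55 = 7/275, 2/5 · 1/5 = 2/25; these sum to 122/825.
The posterior is then P(jar A | data) = 35/122, P(jar B | data) = 21/122, P(jar C | data) = 33/61.
The predictive probability is P(green next | data) = (4/7)(35/122) + (3/4)(21/122) + (1)(33/61) = 407/488.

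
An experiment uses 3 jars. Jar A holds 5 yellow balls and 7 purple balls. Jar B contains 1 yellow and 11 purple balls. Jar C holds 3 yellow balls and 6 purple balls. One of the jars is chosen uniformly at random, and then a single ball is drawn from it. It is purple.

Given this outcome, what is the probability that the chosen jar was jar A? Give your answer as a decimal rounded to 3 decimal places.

For each hypothesis, P(data | H) works out to: P(data | jar A) = (7/12) = 7/12; P(data | jar B) = (11/12) = 11/12; P(data | jar C) = (6/9) = 2/3.
Weighting by the prior gives 1/3 · 7/12 = 7/36, 1/3 · 11/12 = 11/36, 1/3 · 2/3 = 2/9; summing to 13/18.
So P(jar A | data) = (7/36) / (13/18) = 7/26.

0.269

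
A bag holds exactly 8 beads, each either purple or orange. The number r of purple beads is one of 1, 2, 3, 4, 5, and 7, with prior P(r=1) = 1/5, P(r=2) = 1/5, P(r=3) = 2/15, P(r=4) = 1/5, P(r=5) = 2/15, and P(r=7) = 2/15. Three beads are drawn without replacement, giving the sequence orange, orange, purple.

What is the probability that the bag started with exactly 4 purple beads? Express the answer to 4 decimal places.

0.2286

The likelihood of the observed sequence under each hypothesis: P(data | r = 1) = (7/8)(6/7)(1/6) = 1/8; P(data | r = 2) = (6/8)(5/7)(2/6) = 5/28; P(data | r = 3) = (5/8)(4/7)(3/6) = 5/28; P(data | r = 4) = (4/8)(3/7)(4/6) = 1/7; P(data | r = 5) = (3/8)(2/7)(5/6) = 5/56; P(data | r = 7) = (1/8)(0/7) = 0.
The prior-weighted likelihoods are 1/5 · 1/8 = 1/40, 1/5 · 5/28 = 1/28, 2/15 · 5/28 = 1/42, 1/5 · 1/7 = 1/35, 2/15 · 5/56 = 1/84, 2/15 · 0 = 0; with total 1/8.
So P(r = 4 | data) = (1/35) / (1/8) = 8/35.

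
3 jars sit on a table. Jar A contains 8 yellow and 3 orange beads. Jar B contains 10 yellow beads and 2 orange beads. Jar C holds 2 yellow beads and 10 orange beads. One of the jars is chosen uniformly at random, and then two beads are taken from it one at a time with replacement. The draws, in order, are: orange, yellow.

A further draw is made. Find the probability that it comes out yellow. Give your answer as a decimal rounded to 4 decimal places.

For each hypothesis, P(data | H) works out to: P(data | jar A) = (3/11)(8/11) = 0.19835; P(data | jar B) = (2/12)(10/12) = 0.13889; P(data | jar C) = (10/12)(2/12) = 0.13889.
The prior-weighted likelihoods are 1/3 · 0.19835 = 0.066116, 1/3 · 0.13889 = 0.046296, 1/3 · 0.13889 = 0.046296; these sum to 0.15871.
Dividing through by the total gives posterior P(jar A | data) = 0.41659, P(jar B | data) = 0.29171, P(jar C | data) = 0.29171.
So P(yellow next | data) = Σ P(yellow next | H) P(H | data) = (8/11)(0.41659) + (5/6)(0.29171) + (1/6)(0.29171) = 0.59468.

0.5947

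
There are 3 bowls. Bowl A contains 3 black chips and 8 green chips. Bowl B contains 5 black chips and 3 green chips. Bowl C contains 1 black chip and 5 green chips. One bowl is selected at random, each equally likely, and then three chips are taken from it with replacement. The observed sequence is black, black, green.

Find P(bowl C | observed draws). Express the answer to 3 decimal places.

For each hypothesis, P(data | H) works out to: P(data | bowl A) = (3/11)(3/11)(8/11) = 0.054095; P(data | bowl B) = (5/8)(5/8)(3/8) = 0.14648; P(data | bowl C) = (1/6)(1/6)(5/6) = 0.023148.
Multiplying each by its prior: 1/3 · 0.054095 = 0.018032, 1/3 · 0.14648 = 0.048828, 1/3 · 0.023148 = 0.007716; these sum to 0.074576.
By Bayes' rule, P(bowl C | data) = (0.007716) / (0.074576) = 0.10347.

0.103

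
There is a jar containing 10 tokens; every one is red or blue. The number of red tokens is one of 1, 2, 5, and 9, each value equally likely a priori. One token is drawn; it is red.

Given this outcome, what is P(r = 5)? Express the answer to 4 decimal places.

The likelihood of this draw under each hypothesis: P(data | r = 1) = (1/10) = 1/10; P(data | r = 2) = (2/10) = 1/5; P(data | r = 5) = (5/10) = 1/2; P(data | r = 9) = (9/10) = 9/10.
Weighting by the prior gives 1/4 · 1/10 = 1/40, 1/4 · 1/5 = 1/20, 1/4 · 1/2 = 1/8, 1/4 · 9/10 = 9/40; these sum to 17/40.
So P(r = 5 | data) = (1/8) / (17/40) = 5/17.

0.2941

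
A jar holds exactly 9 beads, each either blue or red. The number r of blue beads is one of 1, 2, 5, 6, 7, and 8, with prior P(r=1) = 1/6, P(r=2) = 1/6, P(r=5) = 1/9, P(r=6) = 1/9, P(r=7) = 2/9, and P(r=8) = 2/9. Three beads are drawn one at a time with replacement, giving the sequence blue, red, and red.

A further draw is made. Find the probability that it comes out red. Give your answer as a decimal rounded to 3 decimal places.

0.596

Compute the likelihood of the observed sequence for each case: P(data | r = 1) = (1/9)(8/9)(8/9) = 0.087791; P(data | r = 2) = (2/9)(7/9)(7/9) = 0.13443; P(data | r = 5) = (5/9)(4/9)(4/9) = 0.10974; P(data | r = 6) = (6/9)(3/9)(3/9) = 0.074074; P(data | r = 7) = (7/9)(2/9)(2/9) = 0.038409; P(data | r = 8) = (8/9)(1/9)(1/9) = 0.010974.
Multiplying each by its prior: 1/6 · 0.087791 = 0.014632, 1/6 · 0.13443 = 0.022405, 1/9 · 0.10974 = 0.012193, 1/9 · 0.074074 = 0.0082305, 2/9 · 0.038409 = 0.0085353, 2/9 · 0.010974 = 0.0024387; summing to 0.068435.
The posterior is then P(r = 1 | data) = 0.21381, P(r = 2 | data) = 0.32739, P(r = 5 | data) = 0.17817, P(r = 6 | data) = 0.12027, P(r = 7 | data) = 0.12472, P(r = 8 | data) = 0.035635.
Averaging over the posterior, P(red next | data) = (8/9)(0.21381) + (7/9)(0.32739) + (4/9)(0.17817) + (1/3)(0.12027) + (2/9)(0.12472) + (1/9)(0.035635) = 0.59564.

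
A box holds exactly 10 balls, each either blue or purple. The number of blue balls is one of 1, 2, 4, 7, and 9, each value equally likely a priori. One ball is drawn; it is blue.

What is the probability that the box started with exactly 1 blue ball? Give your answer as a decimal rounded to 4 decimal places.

0.0435

Under each hypothesis, the probability of this draw is: P(data | r = 1) = (1/10) = 1/10; P(data | r = 2) = (2/10) = 1/5; P(data | r = 4) = (4/10) = 2/5; P(data | r = 7) = (7/10) = 7/10; P(data | r = 9) = (9/10) = 9/10.
Weighting by the prior gives 1/5 · 1/10 = 1/50, 1/5 · 1/5 = 1/25, 1/5 · 2/5 = 2/25, 1/5 · 7/10 = 7/50, 1/5 · 9/10 = 9/50; these sum to 23/50.
So P(r = 1 | data) = (1/50) / (23/50) = 1/23.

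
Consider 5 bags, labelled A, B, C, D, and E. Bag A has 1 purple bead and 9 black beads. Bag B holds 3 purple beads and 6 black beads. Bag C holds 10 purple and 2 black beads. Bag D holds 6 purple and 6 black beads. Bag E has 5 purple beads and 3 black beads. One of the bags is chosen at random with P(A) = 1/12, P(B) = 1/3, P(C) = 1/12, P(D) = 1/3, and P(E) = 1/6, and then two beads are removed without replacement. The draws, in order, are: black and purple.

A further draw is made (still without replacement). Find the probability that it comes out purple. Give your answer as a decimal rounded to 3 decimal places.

Under each hypothesis, the probability of the observed sequence is: P(data | bag A) = (9/10)(1/9) = 0.1; P(data | bag B) = (6/9)(3/8) = 0.25; P(data | bag C) = (2/12)(10/11) = 0.15152; P(data | bag D) = (6/12)(6/11) = 0.27273; P(data | bag E) = (3/8)(5/7) = 0.26786.
Weighting by the prior gives 1/12 · 0.1 = 0.0083333, 1/3 · 0.25 = 0.083333, 1/12 · 0.15152 = 0.012626, 1/3 · 0.27273 = 0.090909, 1/6 · 0.26786 = 0.044643; these sum to 0.23984.
The posterior is then P(bag A | data) = 0.034745, P(bag B | data) = 0.34745, P(bag C | data) = 0.052643, P(bag D | data) = 0.37903, P(bag E | data) = 0.18613.
So P(purple next | data) = Σ P(purple next | H) P(H | data) = (0)(0.034745) + (2/7)(0.34745) + (9/10)(0.052643) + (1/2)(0.37903) + (2/3)(0.18613) = 0.46025.

0.460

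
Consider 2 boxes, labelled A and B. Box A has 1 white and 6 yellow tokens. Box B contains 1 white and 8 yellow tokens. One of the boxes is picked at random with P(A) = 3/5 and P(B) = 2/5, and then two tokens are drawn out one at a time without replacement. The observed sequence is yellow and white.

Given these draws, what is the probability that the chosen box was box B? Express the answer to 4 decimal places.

0.3415

Under each hypothesis, the probability of the observed sequence is: P(data | box A) = (6/7)(1/6) = 1/7; P(data | box B) = (8/9)(1/8) = 1/9.
Weighting by the prior gives 3/5 · 1/7 = 3/35, 2/5 · 1/9 = 2/45; summing to 41/315.
So P(box B | data) = (2/45) / (41/315) = 14/41.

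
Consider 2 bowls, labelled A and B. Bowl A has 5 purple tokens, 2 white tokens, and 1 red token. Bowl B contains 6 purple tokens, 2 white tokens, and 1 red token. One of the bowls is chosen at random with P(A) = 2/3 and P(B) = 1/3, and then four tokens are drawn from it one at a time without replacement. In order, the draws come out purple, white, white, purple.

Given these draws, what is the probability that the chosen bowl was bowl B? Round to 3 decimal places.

0.294

Compute the likelihood of the observed sequence for each case: P(data | bowl A) = (5/8)(2/7)(1/6)(4/5) = 1/42; P(data | bowl B) = (6/9)(2/8)(1/7)(5/6) = 5/252.
The prior-weighted likelihoods are 2/3 · 1/42 = 1/63, 1/3 · 5/252 = 5/756; these sum to 17/756.
So P(bowl B | data) = (5/756) / (17/756) = 5/17.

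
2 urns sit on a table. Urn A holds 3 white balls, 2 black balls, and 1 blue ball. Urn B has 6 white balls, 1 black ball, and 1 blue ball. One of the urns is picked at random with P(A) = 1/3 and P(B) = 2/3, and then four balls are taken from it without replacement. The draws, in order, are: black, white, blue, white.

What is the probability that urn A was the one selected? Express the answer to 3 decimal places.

0.483

Under each hypothesis, the probability of the observed sequence is: P(data | urn A) = (2/6)(3/5)(1/4)(2/3) = 0.033333; P(data | urn B) = (1/8)(6/7)(1/6)(5/5) = 0.017857.
The prior-weighted likelihoods are 1/3 · 0.033333 = 0.011111, 2/3 · 0.017857 = 0.011905; these sum to 0.023016.
So P(urn A | data) = (0.011111) / (0.023016) = 0.48276.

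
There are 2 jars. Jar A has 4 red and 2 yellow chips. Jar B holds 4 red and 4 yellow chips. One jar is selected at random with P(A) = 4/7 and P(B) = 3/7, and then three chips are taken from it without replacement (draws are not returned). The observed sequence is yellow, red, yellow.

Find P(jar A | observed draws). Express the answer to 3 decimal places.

0.384

Under each hypothesis, the probability of the observed sequence is: P(data | jar A) = (2/6)(4/5)(1/4) = 1/15; P(data | jar B) = (4/8)(4/7)(3/6) = 1/7.
Weighting by the prior gives 4/7 · 1/15 = 4/105, 3/7 · 1/7 = 3/49; these sum to 73/735.
So P(jar A | data) = (4/105) / (73/735) = 28/73.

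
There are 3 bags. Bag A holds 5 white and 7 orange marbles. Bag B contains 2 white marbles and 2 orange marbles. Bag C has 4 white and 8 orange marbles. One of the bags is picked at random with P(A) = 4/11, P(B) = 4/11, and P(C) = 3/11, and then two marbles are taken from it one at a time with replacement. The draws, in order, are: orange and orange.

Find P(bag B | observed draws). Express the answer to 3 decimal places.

Compute the likelihood of the observed sequence for each case: P(data | bag A) = (7/12)(7/12) = 49/144; P(data | bag B) = (2/4)(2/4) = 1/4; P(data | bag C) = (8/12)(8/12) = 4/9.
Multiplying each by its prior: 4/11 · 49/144 = 49/396, 4/11 · 1/4 = 1/11, 3/11 · 4/9 = 4/33; summing to 133/396.
Hence P(bag B | data) = (1/11) / (133/396) = 36/133.

0.271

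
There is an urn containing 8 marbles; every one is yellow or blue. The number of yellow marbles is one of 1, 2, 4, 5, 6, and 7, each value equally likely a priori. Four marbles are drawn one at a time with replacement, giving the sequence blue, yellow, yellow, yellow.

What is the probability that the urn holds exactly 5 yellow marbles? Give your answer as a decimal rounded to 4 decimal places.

Compute the likelihood of the observed sequence for each case: P(data | r = 1) = (7/8)(1/8)(1/8)(1/8) = 0.001709; P(data | r = 2) = (6/8)(2/8)(2/8)(2/8) = 0.011719; P(data | r = 4) = (4/8)(4/8)(4/8)(4/8) = 0.0625; P(data | r = 5) = (3/8)(5/8)(5/8)(5/8) = 0.091553; P(data | r = 6) = (2/8)(6/8)(6/8)(6/8) = 0.10547; P(data | r = 7) = (1/8)(7/8)(7/8)(7/8) = 0.08374.
Multiplying each by its prior: 1/6 · 0.001709 = 0.00028483, 1/6 · 0.011719 = 0.0019531, 1/6 · 0.0625 = 0.010417, 1/6 · 0.091553 = 0.015259, 1/6 · 0.10547 = 0.017578, 1/6 · 0.08374 = 0.013957; with total 0.059448.
Therefore the posterior P(r = 5 | data) = (0.015259) / (0.059448) = 0.25667.

0.2567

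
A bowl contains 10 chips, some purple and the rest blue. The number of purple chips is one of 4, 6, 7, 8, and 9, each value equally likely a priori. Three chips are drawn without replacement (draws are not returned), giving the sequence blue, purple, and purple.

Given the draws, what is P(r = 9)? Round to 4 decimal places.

0.1434

The likelihood of the observed sequence under each hypothesis: P(data | r = 4) = (6/10)(4/9)(3/8) = 0.1; P(data | r = 6) = (4/10)(6/9)(5/8) = 0.16667; P(data | r = 7) = (3/10)(7/9)(6/8) = 0.175; P(data | r = 8) = (2/10)(8/9)(7/8) = 0.15556; P(data | r = 9) = (1/10)(9/9)(8/8) = 0.1.
Weighting by the prior gives 1/5 · 0.1 = 0.02, 1/5 · 0.16667 = 0.033333, 1/5 · 0.175 = 0.035, 1/5 · 0.15556 = 0.031111, 1/5 · 0.1 = 0.02; with total 0.13944.
By Bayes' rule, P(r = 9 | data) = (0.02) / (0.13944) = 0.14343.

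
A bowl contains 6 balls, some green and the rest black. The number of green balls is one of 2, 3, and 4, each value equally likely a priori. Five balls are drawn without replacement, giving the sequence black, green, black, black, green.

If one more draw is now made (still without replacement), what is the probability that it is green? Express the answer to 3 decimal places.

0.429

For each hypothesis, P(data | H) works out to: P(data | r = 2) = (4/6)(2/5)(3/4)(2/3)(1/2) = 1/15; P(data | r = 3) = (3/6)(3/5)(2/4)(1/3)(2/2) = 1/20; P(data | r = 4) = (2/6)(4/5)(1/4)(0/3) = 0.
Weighting by the prior gives 1/3 · 1/15 = 1/45, 1/3 · 1/20 = 1/60, 1/3 · 0 = 0; summing to 7/180.
Normalising, the posterior is P(r = 2 | data) = 4/7, P(r = 3 | data) = 3/7, P(r = 4 | data) = 0.
Averaging over the posterior, P(green next | data) = (0)(4/7) + (1)(3/7) = 3/7.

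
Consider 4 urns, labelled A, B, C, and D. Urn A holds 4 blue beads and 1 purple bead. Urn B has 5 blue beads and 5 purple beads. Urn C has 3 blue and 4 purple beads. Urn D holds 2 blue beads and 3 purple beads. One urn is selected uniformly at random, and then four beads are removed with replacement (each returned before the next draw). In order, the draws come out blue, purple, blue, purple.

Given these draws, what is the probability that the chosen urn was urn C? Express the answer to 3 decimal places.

Compute the likelihood of the observed sequence for each case: P(data | urn A) = (4/5)(1/5)(4/5)(1/5) = 0.0256; P(data | urn B) = (5/10)(5/10)(5/10)(5/10) = 0.0625; P(data | urn C) = (3/7)(4/7)(3/7)(4/7) = 0.059975; P(data | urn D) = (2/5)(3/5)(2/5)(3/5) = 0.0576.
Weighting by the prior gives 1/4 · 0.0256 = 0.0064, 1/4 · 0.0625 = 0.015625, 1/4 · 0.059975 = 0.014994, 1/4 · 0.0576 = 0.0144; with total 0.051419.
So P(urn C | data) = (0.014994) / (0.051419) = 0.2916.

0.292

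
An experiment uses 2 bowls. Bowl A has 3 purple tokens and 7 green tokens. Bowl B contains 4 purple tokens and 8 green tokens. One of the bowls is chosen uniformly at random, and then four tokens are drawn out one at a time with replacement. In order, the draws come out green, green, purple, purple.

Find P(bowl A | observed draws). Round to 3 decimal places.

0.472

For each hypothesis, P(data | H) works out to: P(data | bowl A) = (7/10)(7/10)(3/10)(3/10) = 0.0441; P(data | bowl B) = (8/12)(8/12)(4/12)(4/12) = 0.049383.
Weighting by the prior gives 1/2 · 0.0441 = 0.02205, 1/2 · 0.049383 = 0.024691; these sum to 0.046741.
Hence P(bowl A | data) = (0.02205) / (0.046741) = 0.47174.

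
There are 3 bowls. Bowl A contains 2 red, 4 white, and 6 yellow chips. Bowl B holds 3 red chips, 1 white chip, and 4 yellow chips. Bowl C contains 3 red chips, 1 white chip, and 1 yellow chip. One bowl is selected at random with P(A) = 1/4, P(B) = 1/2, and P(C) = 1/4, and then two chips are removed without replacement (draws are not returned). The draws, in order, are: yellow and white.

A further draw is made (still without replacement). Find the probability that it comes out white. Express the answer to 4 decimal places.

Under each hypothesis, the probability of the observed sequence is: P(data | bowl A) = (6/12)(4/11) = 0.18182; P(data | bowl B) = (4/8)(1/7) = 0.071429; P(data | bowl C) = (1/5)(1/4) = 0.05.
The prior-weighted likelihoods are 1/4 · 0.18182 = 0.045455, 1/2 · 0.071429 = 0.035714, 1/4 · 0.05 = 0.0125; with total 0.093669.
The posterior is then P(bowl A | data) = 0.48527, P(bowl B | data) = 0.38128, P(bowl C | data) = 0.13345.
Averaging over the posterior, P(white next | data) = (3/10)(0.48527) + (0)(0.38128) + (0)(0.13345) = 0.14558.

0.1456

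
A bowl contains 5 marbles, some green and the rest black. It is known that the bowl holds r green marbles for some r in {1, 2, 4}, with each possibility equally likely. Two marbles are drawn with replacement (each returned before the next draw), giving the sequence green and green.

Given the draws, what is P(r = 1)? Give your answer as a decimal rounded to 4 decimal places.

Compute the likelihood of the observed sequence for each case: P(data | r = 1) = (1/5)(1/5) = 1/25; P(data | r = 2) = (2/5)(2/5) = 4/25; P(data | r = 4) = (4/5)(4/5) = 16/25.
The prior-weighted likelihoods are 1/3 · 1/25 = 1/75, 1/3 · 4/25 = 4/75, 1/3 · 16/25 = 16/75; these sum to 7/25.
Hence P(r = 1 | data) = (1/75) / (7/25) = 1/21.

0.0476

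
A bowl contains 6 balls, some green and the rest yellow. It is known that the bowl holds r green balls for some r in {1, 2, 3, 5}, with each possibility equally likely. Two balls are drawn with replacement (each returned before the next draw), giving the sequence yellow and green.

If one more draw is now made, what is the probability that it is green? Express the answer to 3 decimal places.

0.451

For each hypothesis, P(data | H) works out to: P(data | r = 1) = (5/6)(1/6) = 5/36; P(data | r = 2) = (4/6)(2/6) = 2/9; P(data | r = 3) = (3/6)(3/6) = 1/4; P(data | r = 5) = (1/6)(5/6) = 5/36.
The prior-weighted likelihoods are 1/4 · 5/36 = 5/144, 1/4 · 2/9 = 1/18, 1/4 · 1/4 = 1/16, 1/4 · 5/36 = 5/144; with total 3/16.
The posterior is then P(r = 1 | data) = 5/27, P(r = 2 | data) = 8/27, P(r = 3 | data) = 1/3, P(r = 5 | data) = 5/27.
So P(green next | data) = Σ P(green next | H) P(H | data) = (1/6)(5/27) + (1/3)(8/27) + (1/2)(1/3) + (5/6)(5/27) = 73/162.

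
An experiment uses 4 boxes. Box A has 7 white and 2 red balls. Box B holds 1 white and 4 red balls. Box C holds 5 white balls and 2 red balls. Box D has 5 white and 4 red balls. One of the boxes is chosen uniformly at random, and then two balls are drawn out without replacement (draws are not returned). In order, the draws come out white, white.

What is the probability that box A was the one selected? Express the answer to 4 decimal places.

0.4362

Under each hypothesis, the probability of the observed sequence is: P(data | box A) = (7/9)(6/8) = 0.58333; P(data | box B) = (1/5)(0/4) = 0; P(data | box C) = (5/7)(4/6) = 0.47619; P(data | box D) = (5/9)(4/8) = 0.27778.
Weighting by the prior gives 1/4 · 0.58333 = 0.14583, 1/4 · 0 = 0, 1/4 · 0.47619 = 0.11905, 1/4 · 0.27778 = 0.069444; these sum to 0.33433.
Hence P(box A | data) = (0.14583) / (0.33433) = 0.4362.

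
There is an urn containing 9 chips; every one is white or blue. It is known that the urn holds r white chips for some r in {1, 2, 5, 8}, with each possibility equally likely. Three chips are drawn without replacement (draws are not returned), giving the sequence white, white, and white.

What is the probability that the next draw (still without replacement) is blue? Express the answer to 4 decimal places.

0.2424

Compute the likelihood of the observed sequence for each case: P(data | r = 1) = (1/9)(0/8) = 0; P(data | r = 2) = (2/9)(1/8)(0/7) = 0; P(data | r = 5) = (5/9)(4/8)(3/7) = 5/42; P(data | r = 8) = (8/9)(7/8)(6/7) = 2/3.
The prior-weighted likelihoods are 1/4 · 0 = 0, 1/4 · 0 = 0, 1/4 · 5/42 = 5/168, 1/4 · 2/3 = 1/6; these sum to 11/56.
Normalising, the posterior is P(r = 1 | data) = 0, P(r = 2 | data) = 0, P(r = 5 | data) = 5/33, P(r = 8 | data) = 28/33.
So P(blue next | data) = Σ P(blue next | H) P(H | data) = (2/3)(5/33) + (1/6)(28/33) = 8/33.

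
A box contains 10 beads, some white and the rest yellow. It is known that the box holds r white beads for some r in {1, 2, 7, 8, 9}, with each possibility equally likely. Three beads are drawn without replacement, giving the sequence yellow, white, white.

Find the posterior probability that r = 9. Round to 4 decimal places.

0.2209

For each hypothesis, P(data | H) works out to: P(data | r = 1) = (9/10)(1/9)(0/8) = 0; P(data | r = 2) = (8/10)(2/9)(1/8) = 0.022222; P(data | r = 7) = (3/10)(7/9)(6/8) = 0.175; P(data | r = 8) = (2/10)(8/9)(7/8) = 0.15556; P(data | r = 9) = (1/10)(9/9)(8/8) = 0.1.
The prior-weighted likelihoods are 1/5 · 0 = 0, 1/5 · 0.022222 = 0.0044444, 1/5 · 0.175 = 0.035, 1/5 · 0.15556 = 0.031111, 1/5 · 0.1 = 0.02; with total 0.090556.
So P(r = 9 | data) = (0.02) / (0.090556) = 0.22086.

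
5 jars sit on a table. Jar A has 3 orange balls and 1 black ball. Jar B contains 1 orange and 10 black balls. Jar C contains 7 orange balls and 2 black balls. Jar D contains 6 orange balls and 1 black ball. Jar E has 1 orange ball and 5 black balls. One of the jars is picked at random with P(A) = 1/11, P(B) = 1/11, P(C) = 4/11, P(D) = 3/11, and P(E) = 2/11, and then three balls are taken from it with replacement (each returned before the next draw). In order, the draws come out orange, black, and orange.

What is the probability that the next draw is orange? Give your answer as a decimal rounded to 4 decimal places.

0.7660

Compute the likelihood of the observed sequence for each case: P(data | jar A) = (3/4)(1/4)(3/4) = 0.14062; P(data | jar B) = (1/11)(10/11)(1/11) = 0.0075131; P(data | jar C) = (7/9)(2/9)(7/9) = 0.13443; P(data | jar D) = (6/7)(1/7)(6/7) = 0.10496; P(data | jar E) = (1/6)(5/6)(1/6) = 0.023148.
Weighting by the prior gives 1/11 · 0.14062 = 0.012784, 1/11 · 0.0075131 = 0.00068301, 4/11 · 0.13443 = 0.048884, 3/11 · 0.10496 = 0.028624, 2/11 · 0.023148 = 0.0042088; these sum to 0.095184.
Dividing through by the total gives posterior P(jar A | data) = 0.13431, P(jar B | data) = 0.0071757, P(jar C | data) = 0.51357, P(jar D | data) = 0.30073, P(jar E | data) = 0.044217.
Averaging over the posterior, P(orange next | data) = (3/4)(0.13431) + (1/11)(0.0071757) + (7/9)(0.51357) + (6/7)(0.30073) + (1/6)(0.044217) = 0.76596.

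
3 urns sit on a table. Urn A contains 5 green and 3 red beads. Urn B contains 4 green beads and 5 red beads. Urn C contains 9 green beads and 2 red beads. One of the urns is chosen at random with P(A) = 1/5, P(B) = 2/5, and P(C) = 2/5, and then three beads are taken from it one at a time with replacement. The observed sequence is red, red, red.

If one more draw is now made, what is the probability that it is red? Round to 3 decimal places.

0.521

Compute the likelihood of the observed sequence for each case: P(data | urn A) = (3/8)(3/8)(3/8) = 0.052734; P(data | urn B) = (5/9)(5/9)(5/9) = 0.17147; P(data | urn C) = (2/11)(2/11)(2/11) = 0.0060105.
The prior-weighted likelihoods are 1/5 · 0.052734 = 0.010547, 2/5 · 0.17147 = 0.068587, 2/5 · 0.0060105 = 0.0024042; with total 0.081538.
Dividing through by the total gives posterior P(urn A | data) = 0.12935, P(urn B | data) = 0.84117, P(urn C | data) = 0.029486.
So P(red next | data) = Σ P(red next | H) P(H | data) = (3/8)(0.12935) + (5/9)(0.84117) + (2/11)(0.029486) = 0.52118.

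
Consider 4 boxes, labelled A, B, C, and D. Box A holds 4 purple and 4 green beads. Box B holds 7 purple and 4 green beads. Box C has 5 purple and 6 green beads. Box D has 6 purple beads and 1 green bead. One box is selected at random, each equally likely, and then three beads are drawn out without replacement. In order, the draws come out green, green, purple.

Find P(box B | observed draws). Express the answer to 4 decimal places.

0.2237

For each hypothesis, P(data | H) works out to: P(data | box A) = (4/8)(3/7)(4/6) = 1/7; P(data | box B) = (4/11)(3/10)(7/9) = 14/165; P(data | box C) = (6/11)(5/10)(5/9) = 5/33; P(data | box D) = (1/7)(0/6) = 0.
The prior-weighted likelihoods are 1/4 · 1/7 = 1/28, 1/4 · 14/165 = 7/330, 1/4 · 5/33 = 5/132, 1/4 · 0 = 0; with total 73/770.
Therefore the posterior P(box B | data) = (7/330) / (73/770) = 49/219.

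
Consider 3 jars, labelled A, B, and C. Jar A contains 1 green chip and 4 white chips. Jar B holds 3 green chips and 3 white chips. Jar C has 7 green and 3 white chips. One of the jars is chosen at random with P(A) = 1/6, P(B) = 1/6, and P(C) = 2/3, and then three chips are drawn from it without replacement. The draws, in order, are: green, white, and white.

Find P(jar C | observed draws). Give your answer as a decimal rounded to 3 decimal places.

0.400

Under each hypothesis, the probability of the observed sequence is: P(data | jar A) = (1/5)(4/4)(3/3) = 1/5; P(data | jar B) = (3/6)(3/5)(2/4) = 3/20; P(data | jar C) = (7/10)(3/9)(2/8) = 7/120.
The prior-weighted likelihoods are 1/6 · 1/5 = 1/30, 1/6 · 3/20 = 1/40, 2/3 · 7/120 = 7/180; with total 7/72.
Therefore the posterior P(jar C | data) = (7/180) / (7/72) = 2/5.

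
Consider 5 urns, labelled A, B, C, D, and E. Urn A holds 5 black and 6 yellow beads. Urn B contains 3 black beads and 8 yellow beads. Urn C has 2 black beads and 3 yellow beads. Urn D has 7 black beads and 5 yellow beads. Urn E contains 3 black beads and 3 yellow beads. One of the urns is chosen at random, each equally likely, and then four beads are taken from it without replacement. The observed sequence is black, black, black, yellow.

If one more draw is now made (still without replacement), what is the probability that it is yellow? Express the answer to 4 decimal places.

For each hypothesis, P(data | H) works out to: P(data | urn A) = (5/11)(4/10)(3/9)(6/8) = 0.045455; P(data | urn B) = (3/11)(2/10)(1/9)(8/8) = 0.0060606; P(data | urn C) = (2/5)(1/4)(0/3) = 0; P(data | urn D) = (7/12)(6/11)(5/10)(5/9) = 0.088384; P(data | urn E) = (3/6)(2/5)(1/4)(3/3) = 0.05.
Multiplying each by its prior: 1/5 · 0.045455 = 0.0090909, 1/5 · 0.0060606 = 0.0012121, 1/5 · 0 = 0, 1/5 · 0.088384 = 0.017677, 1/5 · 0.05 = 0.01; these sum to 0.03798.
Dividing through by the total gives posterior P(urn A | data) = 0.23936, P(urn B | data) = 0.031915, P(urn C | data) = 0, P(urn D | data) = 0.46543, P(urn E | data) = 0.2633.
Averaging over the posterior, P(yellow next | data) = (5/7)(0.23936) + (1)(0.031915) + (1/2)(0.46543) + (1)(0.2633) = 0.6989.

0.6989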